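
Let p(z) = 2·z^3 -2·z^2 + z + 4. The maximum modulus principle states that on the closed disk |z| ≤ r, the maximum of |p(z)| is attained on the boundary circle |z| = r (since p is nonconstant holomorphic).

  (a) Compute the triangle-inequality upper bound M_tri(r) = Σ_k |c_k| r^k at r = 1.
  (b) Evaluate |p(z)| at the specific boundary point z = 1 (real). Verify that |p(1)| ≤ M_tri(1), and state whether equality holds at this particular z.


Coefficients: c_0 = 4, c_1 = 1, c_2 = -2, c_3 = 2. Radius r = 1.
Part (a). Triangle bound: M_tri(r) = Σ_k |c_k| r^k
  = |4|·1^0 + |1|·1^1 + |-2|·1^2 + |2|·1^3
  = 4 + 1 + 2 + 2 = 9.
This bounds M(r) := max_{|z|=r} |p(z)| from above; equality holds iff all terms c_k z^k can be made to align in phase at a single z on |z|=r.
Part (b). At z = 1 (real, on the circle |z| = r):
  p(1) = (4)·1^0 + (1)·1^1 + (-2)·1^2 + (2)·1^3 = 5.
  |p(1)| = 5.
Check: |p(1)| = 5 ≤ 9 = M_tri(1). ✓ Equality does not hold at z = 1 (the coefficients have mixed signs, so the terms do not all align in phase there).

M_tri(1) = 9; |p(1)| = 5; equality at z=1: no.


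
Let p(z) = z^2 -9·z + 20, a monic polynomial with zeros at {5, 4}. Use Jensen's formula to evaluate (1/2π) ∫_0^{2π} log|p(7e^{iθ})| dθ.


Zeros: 4, 5; r = 7.
Inside |z| < r: 4, 5. Outside (|z| ≥ r): ∅.
p(0) = 20, so log|p(0)| = log(20) = 2.9957.
Apply Jensen: I(r) = log|p(0)| + Σ_k log(r/|z_k|), summed over zeros inside |z| < r.
  log(r/|z_k|) for z_k = 5: log(7/5) = 0.3365
  log(r/|z_k|) for z_k = 4: log(7/4) = 0.5596
Sum over inside zeros: 0.8961.
I(r) = log|p(0)| + (inside sum) = 2.9957 + 0.8961 = 3.8918.
Closed form (all zeros inside, monic): I(r) = n·log(r) = 2·log(7) = 3.8918. ✓

I(r) ≈ 3.8918.


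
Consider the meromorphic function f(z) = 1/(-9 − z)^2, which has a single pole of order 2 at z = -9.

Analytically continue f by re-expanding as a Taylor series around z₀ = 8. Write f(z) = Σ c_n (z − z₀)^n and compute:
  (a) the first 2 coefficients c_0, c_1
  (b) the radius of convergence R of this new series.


Let w = z − z₀, so z = z₀ + w.
Then -9 − z = -9 − (z₀ + w) = (-9 − z₀) − w = -17 − w.
f(z) = 1/(-17 − w)^2 = (1/(-17)^2) · (1 − w/(-17))^{−2}.
By the binomial series (1−u)^{−2} = Σ_{n≥0} C(n+1, 1) u^n for |u|<1, with u = w/(-17):
  c_n = C(n+1, 1) / (-17)^(n+2).
  c_0 = 1/(-17)^2 = 1/289.
  c_1 = 2/(-17)^3 = -2/4913.
The series is valid for |w/d| < 1, i.e. |z − z₀| < |d|.
Radius of convergence: R = |-9 − z₀| = |-17| = 17 (distance from z₀ to the singularity z = -9).

c_0 = 1/289, c_1 = -2/4913; R = 17.


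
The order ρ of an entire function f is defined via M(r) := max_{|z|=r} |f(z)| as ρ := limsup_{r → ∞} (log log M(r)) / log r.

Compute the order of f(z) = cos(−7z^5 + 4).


Write cos(w) = (e^{iw} ± e^{−iw})/(2 or 2i), so |cos(w)| ≤ e^{|w|}. With w = −7z^5 + 4, |w| ≤ 7r^5 + 4 on |z|=r, giving M(r) ≤ e^{7r^5 + 4} and ρ ≤ 5. For the lower bound, choose z on |z|=r with -7z^5 purely imaginary of modulus 7r^5; then |cos(−7z^5 + 4)| grows like e^{7r^5}/2, so ρ ≥ 5. Hence ρ = 5.
Therefore ρ = 5.

Order ρ = 5.


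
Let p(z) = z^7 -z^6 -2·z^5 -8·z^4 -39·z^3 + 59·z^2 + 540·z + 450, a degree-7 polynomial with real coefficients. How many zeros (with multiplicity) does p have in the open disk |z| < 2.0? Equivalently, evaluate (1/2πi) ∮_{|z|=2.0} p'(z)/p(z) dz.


The zeros of p are: (3 + 1i), (3 - 1i), (0 + 3i), (0 - 3i), (-2 + 1i), (-2 - 1i), -1.
Their magnitudes are: 3.162, 3.162, 3, 3, 2.236, 2.236, 1.
Zeros with |z| < R = 2.0: -1.
Count = 1.
By the argument principle, (1/2πi) ∮_{|z|=R} p'(z)/p(z) dz equals exactly this count.

Number of zeros inside |z| < 2.0: 1.


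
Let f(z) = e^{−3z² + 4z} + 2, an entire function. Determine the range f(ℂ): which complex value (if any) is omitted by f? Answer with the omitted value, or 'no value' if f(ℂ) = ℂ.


Little Picard bounds the complement of f(ℂ) to at most one point.
The exponent g(z) = −3z² + 4z is a nonconstant polynomial, hence surjective onto ℂ. So e^{g(z)} takes every value in {e^w : w ∈ ℂ} = ℂ ∖ {0}. Adding 2 shifts the range to ℂ ∖ {2}. f omits exactly 2.

Omitted value: 2.


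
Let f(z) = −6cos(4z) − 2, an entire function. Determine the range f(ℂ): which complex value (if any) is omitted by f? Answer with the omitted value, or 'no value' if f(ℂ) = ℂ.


Little Picard bounds the complement of f(ℂ) to at most one point.
cos is entire and surjective onto ℂ: for every w ∈ ℂ, cos(ζ) = w has a solution ζ ∈ ℂ (e.g., via the complex inverse arccos). With ζ = 4z this gives z = ζ/(4). Then -6·cos(4z) takes every value in -6·ℂ = ℂ, and adding -2 is a bijection of ℂ. So f is surjective and omits no value. (Note: only on the real line is cos bounded by [−1, 1].)

Omitted value: no value.


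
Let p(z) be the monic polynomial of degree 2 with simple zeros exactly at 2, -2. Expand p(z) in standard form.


The polynomial is p(z) = ∏_{α ∈ S} (z − α), where S = {2, -2}.
Expanding the product yields: p(z) = z^2 -4.
The resulting polynomial has degree 2 and real coefficients as required.

p(z) = z^2 -4.


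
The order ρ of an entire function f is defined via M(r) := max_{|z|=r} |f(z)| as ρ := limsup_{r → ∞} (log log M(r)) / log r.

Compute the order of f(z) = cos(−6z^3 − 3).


Write cos(w) = (e^{iw} ± e^{−iw})/(2 or 2i), so |cos(w)| ≤ e^{|w|}. With w = −6z^3 − 3, |w| ≤ 6r^3 + 3 on |z|=r, giving M(r) ≤ e^{6r^3 + 3} and ρ ≤ 3. For the lower bound, choose z on |z|=r with -6z^3 purely imaginary of modulus 6r^3; then |cos(−6z^3 − 3)| grows like e^{6r^3}/2, so ρ ≥ 3. Hence ρ = 3.
Therefore ρ = 3.

Order ρ = 3.


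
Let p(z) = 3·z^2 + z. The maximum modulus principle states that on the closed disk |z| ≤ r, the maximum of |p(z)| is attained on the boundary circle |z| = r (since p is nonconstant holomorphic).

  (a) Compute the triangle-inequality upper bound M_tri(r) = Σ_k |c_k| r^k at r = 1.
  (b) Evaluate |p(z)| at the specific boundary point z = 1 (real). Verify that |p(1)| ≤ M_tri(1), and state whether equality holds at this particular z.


Coefficients: c_0 = 0, c_1 = 1, c_2 = 3. Radius r = 1.
Part (a). Triangle bound: M_tri(r) = Σ_k |c_k| r^k
  = |0|·1^0 + |1|·1^1 + |3|·1^2
  = 0 + 1 + 3 = 4.
This bounds M(r) := max_{|z|=r} |p(z)| from above; equality holds iff all terms c_k z^k can be made to align in phase at a single z on |z|=r.
Part (b). At z = 1 (real, on the circle |z| = r):
  p(1) = (0)·1^0 + (1)·1^1 + (3)·1^2 = 4.
  |p(1)| = 4.
Since all nonzero coefficients share the same sign, |p(1)| = 4 = M_tri(1); the triangle bound is attained at z = 1, so in fact M(r) = 4.

M_tri(1) = 4; |p(1)| = 4; equality at z=1: yes.


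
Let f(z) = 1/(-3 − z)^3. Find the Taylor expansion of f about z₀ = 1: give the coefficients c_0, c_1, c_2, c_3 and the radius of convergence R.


Let w = z − z₀, so z = z₀ + w.
Then -3 − z = -3 − (z₀ + w) = (-3 − z₀) − w = -4 − w.
f(z) = 1/(-4 − w)^3 = (1/(-4)^3) · (1 − w/(-4))^{−3}.
By the binomial series (1−u)^{−3} = Σ_{n≥0} C(n+2, 2) u^n for |u|<1, with u = w/(-4):
  c_n = C(n+2, 2) / (-4)^(n+3).
  c_0 = 1/(-4)^3 = -1/64.
  c_1 = 3/(-4)^4 = 3/256.
  c_2 = 6/(-4)^5 = -3/512.
  c_3 = 10/(-4)^6 = 5/2048.
The series is valid for |w/d| < 1, i.e. |z − z₀| < |d|.
Radius of convergence: R = |-3 − z₀| = |-4| = 4 (distance from z₀ to the singularity z = -3).

c_0 = -1/64, c_1 = 3/256, c_2 = -3/512, c_3 = 5/2048; R = 4.


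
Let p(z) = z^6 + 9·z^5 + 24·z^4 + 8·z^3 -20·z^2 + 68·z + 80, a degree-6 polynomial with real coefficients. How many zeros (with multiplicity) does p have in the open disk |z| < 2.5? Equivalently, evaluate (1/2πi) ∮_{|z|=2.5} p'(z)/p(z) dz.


The zeros of p are: -4, (1 + 1i), (1 - 1i), (-3 + 1i), (-3 - 1i), -1.
Their magnitudes are: 4, 1.414, 1.414, 3.162, 3.162, 1.
Zeros with |z| < R = 2.5: (1 + 1i), (1 - 1i), -1.
Count = 3.
By the argument principle, (1/2πi) ∮_{|z|=R} p'(z)/p(z) dz equals exactly this count.

Number of zeros inside |z| < 2.5: 3.


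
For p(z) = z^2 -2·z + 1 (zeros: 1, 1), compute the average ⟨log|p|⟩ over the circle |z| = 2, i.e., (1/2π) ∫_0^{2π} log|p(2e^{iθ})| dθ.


Zeros: 1, 1; r = 2.
Inside |z| < r: 1, 1. Outside (|z| ≥ r): ∅.
p(0) = 1, so log|p(0)| = log(1) = 0.0000.
Apply Jensen: I(r) = log|p(0)| + Σ_k log(r/|z_k|), summed over zeros inside |z| < r.
  log(r/|z_k|) for z_k = 1: log(2/1) = 0.6931
  log(r/|z_k|) for z_k = 1: log(2/1) = 0.6931
Sum over inside zeros: 1.3863.
I(r) = log|p(0)| + (inside sum) = 0.0000 + 1.3863 = 1.3863.
Closed form (all zeros inside, monic): I(r) = n·log(r) = 2·log(2) = 1.3863. ✓

I(r) ≈ 1.3863.


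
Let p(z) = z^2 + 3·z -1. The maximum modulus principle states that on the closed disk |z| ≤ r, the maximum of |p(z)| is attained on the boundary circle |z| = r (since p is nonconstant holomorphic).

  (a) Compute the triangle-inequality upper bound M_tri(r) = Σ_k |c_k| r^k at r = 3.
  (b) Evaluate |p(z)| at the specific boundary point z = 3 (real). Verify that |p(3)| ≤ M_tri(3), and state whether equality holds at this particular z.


Coefficients: c_0 = -1, c_1 = 3, c_2 = 1. Radius r = 3.
Part (a). Triangle bound: M_tri(r) = Σ_k |c_k| r^k
  = |-1|·3^0 + |3|·3^1 + |1|·3^2
  = 1 + 9 + 9 = 19.
This bounds M(r) := max_{|z|=r} |p(z)| from above; equality holds iff all terms c_k z^k can be made to align in phase at a single z on |z|=r.
Part (b). At z = 3 (real, on the circle |z| = r):
  p(3) = (-1)·3^0 + (3)·3^1 + (1)·3^2 = 17.
  |p(3)| = 17.
Check: |p(3)| = 17 ≤ 19 = M_tri(3). ✓ Equality does not hold at z = 3 (the coefficients have mixed signs, so the terms do not all align in phase there).

M_tri(3) = 19; |p(3)| = 17; equality at z=3: no.


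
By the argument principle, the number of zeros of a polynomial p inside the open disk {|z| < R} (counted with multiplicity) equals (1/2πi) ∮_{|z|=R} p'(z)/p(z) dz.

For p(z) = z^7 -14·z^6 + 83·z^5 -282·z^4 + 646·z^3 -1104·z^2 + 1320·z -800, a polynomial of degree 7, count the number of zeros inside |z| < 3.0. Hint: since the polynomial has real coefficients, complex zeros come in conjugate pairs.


The zeros of p are: 4, (0 + 2i), (0 - 2i), (2 + 1i), (2 - 1i), (3 + 1i), (3 - 1i).
Their magnitudes are: 4, 2, 2, 2.236, 2.236, 3.162, 3.162.
Zeros with |z| < R = 3.0: (0 + 2i), (0 - 2i), (2 + 1i), (2 - 1i).
Count = 4.
By the argument principle, (1/2πi) ∮_{|z|=R} p'(z)/p(z) dz equals exactly this count.

Number of zeros inside |z| < 3.0: 4.


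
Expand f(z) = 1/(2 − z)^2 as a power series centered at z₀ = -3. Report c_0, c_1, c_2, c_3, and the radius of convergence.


Let w = z − z₀, so z = z₀ + w.
Then 2 − z = 2 − (z₀ + w) = (2 − z₀) − w = 5 − w.
f(z) = 1/(5 − w)^2 = (1/(5)^2) · (1 − w/(5))^{−2}.
By the binomial series (1−u)^{−2} = Σ_{n≥0} C(n+1, 1) u^n for |u|<1, with u = w/(5):
  c_n = C(n+1, 1) / (5)^(n+2).
  c_0 = 1/(5)^2 = 1/25.
  c_1 = 2/(5)^3 = 2/125.
  c_2 = 3/(5)^4 = 3/625.
  c_3 = 4/(5)^5 = 4/3125.
The series is valid for |w/d| < 1, i.e. |z − z₀| < |d|.
Radius of convergence: R = |2 − z₀| = |5| = 5 (distance from z₀ to the singularity z = 2).

c_0 = 1/25, c_1 = 2/125, c_2 = 3/625, c_3 = 4/3125; R = 5.


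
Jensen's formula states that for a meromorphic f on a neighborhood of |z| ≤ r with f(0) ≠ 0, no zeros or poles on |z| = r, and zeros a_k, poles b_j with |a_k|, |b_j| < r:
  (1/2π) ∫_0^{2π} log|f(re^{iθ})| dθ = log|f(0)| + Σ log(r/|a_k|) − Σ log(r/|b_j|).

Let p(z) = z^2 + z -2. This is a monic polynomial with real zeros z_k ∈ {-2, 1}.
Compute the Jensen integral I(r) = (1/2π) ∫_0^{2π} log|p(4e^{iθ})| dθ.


Zeros: -2, 1; r = 4.
Inside |z| < r: -2, 1. Outside (|z| ≥ r): ∅.
p(0) = -2, so log|p(0)| = log(2) = 0.6931.
Apply Jensen: I(r) = log|p(0)| + Σ_k log(r/|z_k|), summed over zeros inside |z| < r.
  log(r/|z_k|) for z_k = -2: log(4/2) = 0.6931
  log(r/|z_k|) for z_k = 1: log(4/1) = 1.3863
Sum over inside zeros: 2.0794.
I(r) = log|p(0)| + (inside sum) = 0.6931 + 2.0794 = 2.7726.
Closed form (all zeros inside, monic): I(r) = n·log(r) = 2·log(4) = 2.7726. ✓

I(r) ≈ 2.7726.


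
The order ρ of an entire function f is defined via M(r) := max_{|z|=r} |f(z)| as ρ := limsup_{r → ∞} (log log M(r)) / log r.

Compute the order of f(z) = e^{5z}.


|e^{5z}| = e^{Re(5·z) + 0} ≤ e^{5|z|^1 + 0} = e^{5r^1 + 0} on |z| = r, so ρ ≤ 1. Choosing z on |z|=r so that 5·z is real positive (always possible by picking arg z appropriately) gives |f(z)| = e^{5r^1 + 0}, matching the bound. The additive constant 0 does not affect log log M(r) ~ 1·log r. Hence ρ = 1.
Therefore ρ = 1.

Order ρ = 1.


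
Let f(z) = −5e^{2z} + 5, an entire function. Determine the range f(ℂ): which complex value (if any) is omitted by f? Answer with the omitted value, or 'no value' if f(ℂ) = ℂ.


Little Picard bounds the complement of f(ℂ) to at most one point.
e^{2z} is never zero on ℂ, so -5·e^{2z} takes every value in ℂ ∖ {0}. Adding 5 shifts the range to ℂ ∖ {5}. Thus f omits exactly the value 5.

Omitted value: 5.


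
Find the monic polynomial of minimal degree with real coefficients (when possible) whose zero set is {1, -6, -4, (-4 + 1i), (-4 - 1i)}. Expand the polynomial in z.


The polynomial is p(z) = ∏_{α ∈ S} (z − α), where S = {1, -6, -4, (-4 + 1i), (-4 - 1i)}.
Expanding the product yields: p(z) = z^5 + 17·z^4 + 103·z^3 + 241·z^2 + 46·z -408.
Note conjugate pairs combine to real quadratics: (z − (-4+1i))(z − (-4−1i)) = z² + 8z + 17.
The resulting polynomial has degree 5 and real coefficients as required.

p(z) = z^5 + 17·z^4 + 103·z^3 + 241·z^2 + 46·z -408.


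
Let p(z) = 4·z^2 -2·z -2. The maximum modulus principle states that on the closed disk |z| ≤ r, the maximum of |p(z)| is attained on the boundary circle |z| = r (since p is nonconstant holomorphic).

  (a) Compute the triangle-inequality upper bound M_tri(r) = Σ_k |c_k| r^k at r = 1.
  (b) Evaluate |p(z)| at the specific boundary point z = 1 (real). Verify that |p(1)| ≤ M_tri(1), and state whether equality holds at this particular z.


Coefficients: c_0 = -2, c_1 = -2, c_2 = 4. Radius r = 1.
Part (a). Triangle bound: M_tri(r) = Σ_k |c_k| r^k
  = |-2|·1^0 + |-2|·1^1 + |4|·1^2
  = 2 + 2 + 4 = 8.
This bounds M(r) := max_{|z|=r} |p(z)| from above; equality holds iff all terms c_k z^k can be made to align in phase at a single z on |z|=r.
Part (b). At z = 1 (real, on the circle |z| = r):
  p(1) = (-2)·1^0 + (-2)·1^1 + (4)·1^2 = 0.
  |p(1)| = 0.
Check: |p(1)| = 0 ≤ 8 = M_tri(1). ✓ Equality does not hold at z = 1 (the coefficients have mixed signs, so the terms do not all align in phase there).

M_tri(1) = 8; |p(1)| = 0; equality at z=1: no.


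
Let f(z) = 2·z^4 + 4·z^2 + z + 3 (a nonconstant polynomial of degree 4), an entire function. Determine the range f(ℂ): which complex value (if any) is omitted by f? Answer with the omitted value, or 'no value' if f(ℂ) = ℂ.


Little Picard bounds the complement of f(ℂ) to at most one point.
For every w ∈ ℂ, the equation p(z) − w = 0 is a nonconstant polynomial in z and hence has at least one root by the fundamental theorem of algebra. So p is surjective onto ℂ, omitting no value.

Omitted value: no value.


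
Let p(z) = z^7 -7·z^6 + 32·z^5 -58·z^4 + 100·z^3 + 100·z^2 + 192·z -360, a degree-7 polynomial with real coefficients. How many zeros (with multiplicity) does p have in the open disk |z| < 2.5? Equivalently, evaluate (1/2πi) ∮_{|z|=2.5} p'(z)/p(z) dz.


The zeros of p are: (3 + 3i), (3 - 3i), (-1 + 1i), (-1 - 1i), (1 + 3i), (1 - 3i), 1.
Their magnitudes are: 4.243, 4.243, 1.414, 1.414, 3.162, 3.162, 1.
Zeros with |z| < R = 2.5: (-1 + 1i), (-1 - 1i), 1.
Count = 3.
By the argument principle, (1/2πi) ∮_{|z|=R} p'(z)/p(z) dz equals exactly this count.

Number of zeros inside |z| < 2.5: 3.


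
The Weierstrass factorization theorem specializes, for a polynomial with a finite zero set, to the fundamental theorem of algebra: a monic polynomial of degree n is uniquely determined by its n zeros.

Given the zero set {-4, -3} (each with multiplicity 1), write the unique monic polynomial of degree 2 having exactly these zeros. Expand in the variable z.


The polynomial is p(z) = ∏_{α ∈ S} (z − α), where S = {-4, -3}.
Expanding the product yields: p(z) = z^2 + 7·z + 12.
The resulting polynomial has degree 2 and real coefficients as required.

p(z) = z^2 + 7·z + 12.


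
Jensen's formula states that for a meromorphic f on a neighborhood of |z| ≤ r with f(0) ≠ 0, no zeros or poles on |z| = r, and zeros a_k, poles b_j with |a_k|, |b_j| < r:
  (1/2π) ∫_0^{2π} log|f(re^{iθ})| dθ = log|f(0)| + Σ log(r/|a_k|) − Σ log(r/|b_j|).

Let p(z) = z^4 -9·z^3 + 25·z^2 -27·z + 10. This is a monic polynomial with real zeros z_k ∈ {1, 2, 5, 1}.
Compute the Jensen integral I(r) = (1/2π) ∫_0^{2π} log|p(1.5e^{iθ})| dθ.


Zeros: 1, 1, 2, 5; r = 1.5.
Inside |z| < r: 1, 1. Outside (|z| ≥ r): 2, 5.
p(0) = 10, so log|p(0)| = log(10) = 2.3026.
Apply Jensen: I(r) = log|p(0)| + Σ_k log(r/|z_k|), summed over zeros inside |z| < r.
  log(r/|z_k|) for z_k = 1: log(1.5/1) = 0.4055
  log(r/|z_k|) for z_k = 1: log(1.5/1) = 0.4055
  Outside zeros (2, 5) contribute nothing to the Jensen sum.
Sum over inside zeros: 0.8109.
I(r) = log|p(0)| + (inside sum) = 2.3026 + 0.8109 = 3.1135.
Note: since some zeros are outside |z| ≤ r, the simplified n·log(r) form does NOT apply — only the inside zeros contribute.

I(r) ≈ 3.1135.


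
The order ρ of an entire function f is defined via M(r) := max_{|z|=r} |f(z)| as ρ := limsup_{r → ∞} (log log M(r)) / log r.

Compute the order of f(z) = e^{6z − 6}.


|e^{6z − 6}| = e^{Re(6·z) + -6} ≤ e^{6|z|^1 + -6} = e^{6r^1 + -6} on |z| = r, so ρ ≤ 1. Choosing z on |z|=r so that 6·z is real positive (always possible by picking arg z appropriately) gives |f(z)| = e^{6r^1 + -6}, matching the bound. The additive constant -6 does not affect log log M(r) ~ 1·log r. Hence ρ = 1.
Therefore ρ = 1.

Order ρ = 1.


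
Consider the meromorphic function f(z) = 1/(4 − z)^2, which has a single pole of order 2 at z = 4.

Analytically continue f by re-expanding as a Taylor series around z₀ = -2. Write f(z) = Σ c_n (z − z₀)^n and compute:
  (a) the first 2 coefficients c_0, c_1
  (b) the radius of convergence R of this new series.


Let w = z − z₀, so z = z₀ + w.
Then 4 − z = 4 − (z₀ + w) = (4 − z₀) − w = 6 − w.
f(z) = 1/(6 − w)^2 = (1/(6)^2) · (1 − w/(6))^{−2}.
By the binomial series (1−u)^{−2} = Σ_{n≥0} C(n+1, 1) u^n for |u|<1, with u = w/(6):
  c_n = C(n+1, 1) / (6)^(n+2).
  c_0 = 1/(6)^2 = 1/36.
  c_1 = 2/(6)^3 = 1/108.
The series is valid for |w/d| < 1, i.e. |z − z₀| < |d|.
Radius of convergence: R = |4 − z₀| = |6| = 6 (distance from z₀ to the singularity z = 4).

c_0 = 1/36, c_1 = 1/108; R = 6.


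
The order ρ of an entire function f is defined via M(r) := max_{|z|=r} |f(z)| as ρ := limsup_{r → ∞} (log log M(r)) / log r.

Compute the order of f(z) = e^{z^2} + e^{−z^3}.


Each summand is entire of order 2 and 3 respectively (as in the single-exponential case). The order of a sum is at most the max of the orders, so ρ ≤ 3. For the lower bound: on |z|=r choose arg z so that -1z^3 is real positive; then |e^{-1z^3}| = e^{1r^3} while |e^{1z^2}| ≤ e^{1r^2} = o(e^{1r^3}). So |f| ≥ e^{1r^3}(1 − o(1)) and ρ ≥ 3. Hence ρ = max(2, 3) = 3.
Therefore ρ = 3.

Order ρ = 3.


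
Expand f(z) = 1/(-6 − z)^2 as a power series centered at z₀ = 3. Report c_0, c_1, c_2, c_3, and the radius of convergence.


Let w = z − z₀, so z = z₀ + w.
Then -6 − z = -6 − (z₀ + w) = (-6 − z₀) − w = -9 − w.
f(z) = 1/(-9 − w)^2 = (1/(-9)^2) · (1 − w/(-9))^{−2}.
By the binomial series (1−u)^{−2} = Σ_{n≥0} C(n+1, 1) u^n for |u|<1, with u = w/(-9):
  c_n = C(n+1, 1) / (-9)^(n+2).
  c_0 = 1/(-9)^2 = 1/81.
  c_1 = 2/(-9)^3 = -2/729.
  c_2 = 3/(-9)^4 = 1/2187.
  c_3 = 4/(-9)^5 = -4/59049.
The series is valid for |w/d| < 1, i.e. |z − z₀| < |d|.
Radius of convergence: R = |-6 − z₀| = |-9| = 9 (distance from z₀ to the singularity z = -6).

c_0 = 1/81, c_1 = -2/729, c_2 = 1/2187, c_3 = -4/59049; R = 9.


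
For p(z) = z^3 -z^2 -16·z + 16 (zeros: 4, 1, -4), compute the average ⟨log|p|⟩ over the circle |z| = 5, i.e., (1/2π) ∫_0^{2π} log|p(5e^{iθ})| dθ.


Zeros: -4, 1, 4; r = 5.
Inside |z| < r: -4, 1, 4. Outside (|z| ≥ r): ∅.
p(0) = 16, so log|p(0)| = log(16) = 2.7726.
Apply Jensen: I(r) = log|p(0)| + Σ_k log(r/|z_k|), summed over zeros inside |z| < r.
  log(r/|z_k|) for z_k = 4: log(5/4) = 0.2231
  log(r/|z_k|) for z_k = 1: log(5/1) = 1.6094
  log(r/|z_k|) for z_k = -4: log(5/4) = 0.2231
Sum over inside zeros: 2.0557.
I(r) = log|p(0)| + (inside sum) = 2.7726 + 2.0557 = 4.8283.
Closed form (all zeros inside, monic): I(r) = n·log(r) = 3·log(5) = 4.8283. ✓

I(r) ≈ 4.8283.


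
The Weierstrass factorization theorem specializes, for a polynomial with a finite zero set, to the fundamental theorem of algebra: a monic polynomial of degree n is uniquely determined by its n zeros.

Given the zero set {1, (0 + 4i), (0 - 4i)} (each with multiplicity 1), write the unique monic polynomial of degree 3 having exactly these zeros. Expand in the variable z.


The polynomial is p(z) = ∏_{α ∈ S} (z − α), where S = {1, (0 + 4i), (0 - 4i)}.
Expanding the product yields: p(z) = z^3 -z^2 + 16·z -16.
Note conjugate pairs combine to real quadratics: (z − (0+4i))(z − (0−4i)) = z² + 16.
The resulting polynomial has degree 3 and real coefficients as required.

p(z) = z^3 -z^2 + 16·z -16.


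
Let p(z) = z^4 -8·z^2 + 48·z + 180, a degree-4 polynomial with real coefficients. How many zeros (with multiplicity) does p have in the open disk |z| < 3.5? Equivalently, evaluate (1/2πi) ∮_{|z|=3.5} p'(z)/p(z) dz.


The zeros of p are: (-3 + 1i), (-3 - 1i), (3 + 3i), (3 - 3i).
Their magnitudes are: 3.162, 3.162, 4.243, 4.243.
Zeros with |z| < R = 3.5: (-3 + 1i), (-3 - 1i).
Count = 2.
By the argument principle, (1/2πi) ∮_{|z|=R} p'(z)/p(z) dz equals exactly this count.

Number of zeros inside |z| < 3.5: 2.


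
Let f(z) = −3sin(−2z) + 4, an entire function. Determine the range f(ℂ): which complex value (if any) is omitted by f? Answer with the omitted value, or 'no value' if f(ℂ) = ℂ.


Little Picard bounds the complement of f(ℂ) to at most one point.
sin is entire and surjective onto ℂ: for every w ∈ ℂ, sin(ζ) = w has a solution ζ ∈ ℂ (e.g., via the complex inverse arcsin). With ζ = −2z this gives z = ζ/(-2). Then -3·sin(−2z) takes every value in -3·ℂ = ℂ, and adding 4 is a bijection of ℂ. So f is surjective and omits no value. (Note: only on the real line is sin bounded by [−1, 1].)

Omitted value: no value.


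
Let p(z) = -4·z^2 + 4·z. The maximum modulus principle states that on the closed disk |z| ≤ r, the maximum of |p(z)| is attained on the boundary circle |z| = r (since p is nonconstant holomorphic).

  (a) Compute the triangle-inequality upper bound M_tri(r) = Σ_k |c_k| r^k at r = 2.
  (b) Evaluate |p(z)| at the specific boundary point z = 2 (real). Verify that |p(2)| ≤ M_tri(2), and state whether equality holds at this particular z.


Coefficients: c_0 = 0, c_1 = 4, c_2 = -4. Radius r = 2.
Part (a). Triangle bound: M_tri(r) = Σ_k |c_k| r^k
  = |0|·2^0 + |4|·2^1 + |-4|·2^2
  = 0 + 8 + 16 = 24.
This bounds M(r) := max_{|z|=r} |p(z)| from above; equality holds iff all terms c_k z^k can be made to align in phase at a single z on |z|=r.
Part (b). At z = 2 (real, on the circle |z| = r):
  p(2) = (0)·2^0 + (4)·2^1 + (-4)·2^2 = -8.
  |p(2)| = 8.
Check: |p(2)| = 8 ≤ 24 = M_tri(2). ✓ Equality does not hold at z = 2 (the coefficients have mixed signs, so the terms do not all align in phase there).

M_tri(2) = 24; |p(2)| = 8; equality at z=2: no.


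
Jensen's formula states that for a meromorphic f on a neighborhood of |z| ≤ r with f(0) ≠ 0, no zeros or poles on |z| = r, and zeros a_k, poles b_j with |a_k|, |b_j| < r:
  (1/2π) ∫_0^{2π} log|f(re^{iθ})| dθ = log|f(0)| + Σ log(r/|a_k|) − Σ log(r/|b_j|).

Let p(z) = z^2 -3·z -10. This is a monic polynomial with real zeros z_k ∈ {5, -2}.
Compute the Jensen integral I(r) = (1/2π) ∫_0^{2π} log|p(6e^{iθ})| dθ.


Zeros: -2, 5; r = 6.
Inside |z| < r: -2, 5. Outside (|z| ≥ r): ∅.
p(0) = -10, so log|p(0)| = log(10) = 2.3026.
Apply Jensen: I(r) = log|p(0)| + Σ_k log(r/|z_k|), summed over zeros inside |z| < r.
  log(r/|z_k|) for z_k = 5: log(6/5) = 0.1823
  log(r/|z_k|) for z_k = -2: log(6/2) = 1.0986
Sum over inside zeros: 1.2809.
I(r) = log|p(0)| + (inside sum) = 2.3026 + 1.2809 = 3.5835.
Closed form (all zeros inside, monic): I(r) = n·log(r) = 2·log(6) = 3.5835. ✓

I(r) ≈ 3.5835.


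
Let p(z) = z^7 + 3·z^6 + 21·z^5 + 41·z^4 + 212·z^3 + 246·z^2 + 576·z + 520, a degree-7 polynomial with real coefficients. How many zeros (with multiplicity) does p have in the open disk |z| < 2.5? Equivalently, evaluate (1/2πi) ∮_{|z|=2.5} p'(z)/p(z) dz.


The zeros of p are: (-2 + 3i), (-2 - 3i), (0 + 2i), (0 - 2i), -1, (1 + 3i), (1 - 3i).
Their magnitudes are: 3.606, 3.606, 2, 2, 1, 3.162, 3.162.
Zeros with |z| < R = 2.5: (0 + 2i), (0 - 2i), -1.
Count = 3.
By the argument principle, (1/2πi) ∮_{|z|=R} p'(z)/p(z) dz equals exactly this count.

Number of zeros inside |z| < 2.5: 3.


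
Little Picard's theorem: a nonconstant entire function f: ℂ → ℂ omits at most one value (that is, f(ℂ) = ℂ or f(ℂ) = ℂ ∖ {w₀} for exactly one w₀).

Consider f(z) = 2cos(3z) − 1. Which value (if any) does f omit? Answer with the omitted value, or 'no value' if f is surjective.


Little Picard bounds the complement of f(ℂ) to at most one point.
cos is entire and surjective onto ℂ: for every w ∈ ℂ, cos(ζ) = w has a solution ζ ∈ ℂ (e.g., via the complex inverse arccos). With ζ = 3z this gives z = ζ/(3). Then 2·cos(3z) takes every value in 2·ℂ = ℂ, and adding -1 is a bijection of ℂ. So f is surjective and omits no value. (Note: only on the real line is cos bounded by [−1, 1].)

Omitted value: no value.


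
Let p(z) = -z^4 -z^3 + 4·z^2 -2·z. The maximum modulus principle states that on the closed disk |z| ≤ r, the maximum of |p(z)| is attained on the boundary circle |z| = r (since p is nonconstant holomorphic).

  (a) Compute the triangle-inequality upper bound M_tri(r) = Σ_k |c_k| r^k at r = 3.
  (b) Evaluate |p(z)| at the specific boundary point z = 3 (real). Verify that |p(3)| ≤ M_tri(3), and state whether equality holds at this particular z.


Coefficients: c_0 = 0, c_1 = -2, c_2 = 4, c_3 = -1, c_4 = -1. Radius r = 3.
Part (a). Triangle bound: M_tri(r) = Σ_k |c_k| r^k
  = |0|·3^0 + |-2|·3^1 + |4|·3^2 + |-1|·3^3 + |-1|·3^4
  = 0 + 6 + 36 + 27 + 81 = 150.
This bounds M(r) := max_{|z|=r} |p(z)| from above; equality holds iff all terms c_k z^k can be made to align in phase at a single z on |z|=r.
Part (b). At z = 3 (real, on the circle |z| = r):
  p(3) = (0)·3^0 + (-2)·3^1 + (4)·3^2 + (-1)·3^3 + (-1)·3^4 = -78.
  |p(3)| = 78.
Check: |p(3)| = 78 ≤ 150 = M_tri(3). ✓ Equality does not hold at z = 3 (the coefficients have mixed signs, so the terms do not all align in phase there).

M_tri(3) = 150; |p(3)| = 78; equality at z=3: no.


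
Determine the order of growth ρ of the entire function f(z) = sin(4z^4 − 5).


Write sin(w) = (e^{iw} ± e^{−iw})/(2 or 2i), so |sin(w)| ≤ e^{|w|}. With w = 4z^4 − 5, |w| ≤ 4r^4 + 5 on |z|=r, giving M(r) ≤ e^{4r^4 + 5} and ρ ≤ 4. For the lower bound, choose z on |z|=r with 4z^4 purely imaginary of modulus 4r^4; then |sin(4z^4 − 5)| grows like e^{4r^4}/2, so ρ ≥ 4. Hence ρ = 4.
Therefore ρ = 4.

Order ρ = 4.


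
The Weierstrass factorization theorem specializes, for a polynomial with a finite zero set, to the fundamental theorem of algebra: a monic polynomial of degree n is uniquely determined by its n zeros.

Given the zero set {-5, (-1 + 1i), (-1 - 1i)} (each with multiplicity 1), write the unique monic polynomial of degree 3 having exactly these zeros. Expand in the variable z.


The polynomial is p(z) = ∏_{α ∈ S} (z − α), where S = {-5, (-1 + 1i), (-1 - 1i)}.
Expanding the product yields: p(z) = z^3 + 7·z^2 + 12·z + 10.
Note conjugate pairs combine to real quadratics: (z − (-1+1i))(z − (-1−1i)) = z² + 2z + 2.
The resulting polynomial has degree 3 and real coefficients as required.

p(z) = z^3 + 7·z^2 + 12·z + 10.


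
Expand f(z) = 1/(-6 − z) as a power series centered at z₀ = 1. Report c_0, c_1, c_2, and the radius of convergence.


Let w = z − z₀, so z = z₀ + w.
Then -6 − z = -6 − (z₀ + w) = (-6 − z₀) − w = -7 − w.
f(z) = 1/(-7 − w) = (1/(-7)) · 1/(1 − w/(-7)) = Σ_{n≥0} w^n / (-7)^(n+1).
So c_n = 1/(-7)^(n+1):
  c_0 = 1/(-7)^1 = -1/7.
  c_1 = 1/(-7)^2 = 1/49.
  c_2 = 1/(-7)^3 = -1/343.
The series is valid for |w/d| < 1, i.e. |z − z₀| < |d|.
Radius of convergence: R = |-6 − z₀| = |-7| = 7 (distance from z₀ to the singularity z = -6).

c_0 = -1/7, c_1 = 1/49, c_2 = -1/343; R = 7.


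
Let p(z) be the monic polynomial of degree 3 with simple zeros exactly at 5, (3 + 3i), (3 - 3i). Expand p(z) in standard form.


The polynomial is p(z) = ∏_{α ∈ S} (z − α), where S = {5, (3 + 3i), (3 - 3i)}.
Expanding the product yields: p(z) = z^3 -11·z^2 + 48·z -90.
Note conjugate pairs combine to real quadratics: (z − (3+3i))(z − (3−3i)) = z² − 6z + 18.
The resulting polynomial has degree 3 and real coefficients as required.

p(z) = z^3 -11·z^2 + 48·z -90.


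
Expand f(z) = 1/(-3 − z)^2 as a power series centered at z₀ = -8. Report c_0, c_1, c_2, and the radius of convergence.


Let w = z − z₀, so z = z₀ + w.
Then -3 − z = -3 − (z₀ + w) = (-3 − z₀) − w = 5 − w.
f(z) = 1/(5 − w)^2 = (1/(5)^2) · (1 − w/(5))^{−2}.
By the binomial series (1−u)^{−2} = Σ_{n≥0} C(n+1, 1) u^n for |u|<1, with u = w/(5):
  c_n = C(n+1, 1) / (5)^(n+2).
  c_0 = 1/(5)^2 = 1/25.
  c_1 = 2/(5)^3 = 2/125.
  c_2 = 3/(5)^4 = 3/625.
The series is valid for |w/d| < 1, i.e. |z − z₀| < |d|.
Radius of convergence: R = |-3 − z₀| = |5| = 5 (distance from z₀ to the singularity z = -3).

c_0 = 1/25, c_1 = 2/125, c_2 = 3/625; R = 5.


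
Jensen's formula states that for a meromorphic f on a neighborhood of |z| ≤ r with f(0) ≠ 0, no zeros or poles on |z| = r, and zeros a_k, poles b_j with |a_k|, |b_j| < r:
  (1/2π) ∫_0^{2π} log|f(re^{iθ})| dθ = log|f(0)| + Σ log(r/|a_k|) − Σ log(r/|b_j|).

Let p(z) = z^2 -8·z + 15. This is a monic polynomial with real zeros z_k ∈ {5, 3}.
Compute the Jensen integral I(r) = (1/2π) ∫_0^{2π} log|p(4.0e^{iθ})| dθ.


Zeros: 3, 5; r = 4.0.
Inside |z| < r: 3. Outside (|z| ≥ r): 5.
p(0) = 15, so log|p(0)| = log(15) = 2.7081.
Apply Jensen: I(r) = log|p(0)| + Σ_k log(r/|z_k|), summed over zeros inside |z| < r.
  log(r/|z_k|) for z_k = 3: log(4.0/3) = 0.2877
  Outside zeros (5) contribute nothing to the Jensen sum.
Sum over inside zeros: 0.2877.
I(r) = log|p(0)| + (inside sum) = 2.7081 + 0.2877 = 2.9957.
Note: since some zeros are outside |z| ≤ r, the simplified n·log(r) form does NOT apply — only the inside zeros contribute.

I(r) ≈ 2.9957.


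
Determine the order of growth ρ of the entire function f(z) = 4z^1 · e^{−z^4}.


M(r) = max_{|z|=r} |4|·|z|^1·|e^{−z^4}| = 4·r^1 · e^{1r^4} (the factors attain their maxima compatibly on |z|=r). Then log M(r) = log 4 + 1·log r + 1r^4, dominated by the last term, so log log M(r) ~ 4·log r. The polynomial factor 4z^1 contributes only a log r term and does not affect the order. ρ = 4.
Therefore ρ = 4.

Order ρ = 4.


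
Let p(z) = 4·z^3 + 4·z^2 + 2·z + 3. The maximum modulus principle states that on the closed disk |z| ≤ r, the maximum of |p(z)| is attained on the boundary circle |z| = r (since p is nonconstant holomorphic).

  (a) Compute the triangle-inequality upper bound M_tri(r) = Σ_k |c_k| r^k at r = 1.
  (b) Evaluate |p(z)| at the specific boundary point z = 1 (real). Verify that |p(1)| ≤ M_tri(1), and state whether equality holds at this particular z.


Coefficients: c_0 = 3, c_1 = 2, c_2 = 4, c_3 = 4. Radius r = 1.
Part (a). Triangle bound: M_tri(r) = Σ_k |c_k| r^k
  = |3|·1^0 + |2|·1^1 + |4|·1^2 + |4|·1^3
  = 3 + 2 + 4 + 4 = 13.
This bounds M(r) := max_{|z|=r} |p(z)| from above; equality holds iff all terms c_k z^k can be made to align in phase at a single z on |z|=r.
Part (b). At z = 1 (real, on the circle |z| = r):
  p(1) = (3)·1^0 + (2)·1^1 + (4)·1^2 + (4)·1^3 = 13.
  |p(1)| = 13.
Since all nonzero coefficients share the same sign, |p(1)| = 13 = M_tri(1); the triangle bound is attained at z = 1, so in fact M(r) = 13.

M_tri(1) = 13; |p(1)| = 13; equality at z=1: yes.


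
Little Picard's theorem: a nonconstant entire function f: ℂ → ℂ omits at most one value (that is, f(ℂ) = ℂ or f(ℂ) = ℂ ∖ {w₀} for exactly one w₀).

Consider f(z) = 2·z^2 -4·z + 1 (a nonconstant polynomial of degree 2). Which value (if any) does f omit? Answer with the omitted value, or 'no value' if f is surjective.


Little Picard bounds the complement of f(ℂ) to at most one point.
For every w ∈ ℂ, the equation p(z) − w = 0 is a nonconstant polynomial in z and hence has at least one root by the fundamental theorem of algebra. So p is surjective onto ℂ, omitting no value.

Omitted value: no value.


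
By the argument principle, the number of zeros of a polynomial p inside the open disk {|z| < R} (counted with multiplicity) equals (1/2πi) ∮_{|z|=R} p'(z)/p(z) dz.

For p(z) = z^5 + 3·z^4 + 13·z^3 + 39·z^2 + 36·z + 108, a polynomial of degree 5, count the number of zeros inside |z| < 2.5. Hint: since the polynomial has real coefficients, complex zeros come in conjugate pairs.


The zeros of p are: (0 + 3i), (0 - 3i), -3, (0 + 2i), (0 - 2i).
Their magnitudes are: 3, 3, 3, 2, 2.
Zeros with |z| < R = 2.5: (0 + 2i), (0 - 2i).
Count = 2.
By the argument principle, (1/2πi) ∮_{|z|=R} p'(z)/p(z) dz equals exactly this count.

Number of zeros inside |z| < 2.5: 2.


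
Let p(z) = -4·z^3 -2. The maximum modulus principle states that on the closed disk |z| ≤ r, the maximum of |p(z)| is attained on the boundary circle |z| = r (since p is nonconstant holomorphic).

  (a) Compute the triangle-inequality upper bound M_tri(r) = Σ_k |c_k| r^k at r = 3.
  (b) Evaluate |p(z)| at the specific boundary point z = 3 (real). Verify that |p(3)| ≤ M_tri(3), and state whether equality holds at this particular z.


Coefficients: c_0 = -2, c_1 = 0, c_2 = 0, c_3 = -4. Radius r = 3.
Part (a). Triangle bound: M_tri(r) = Σ_k |c_k| r^k
  = |-2|·3^0 + |0|·3^1 + |0|·3^2 + |-4|·3^3
  = 2 + 0 + 0 + 108 = 110.
This bounds M(r) := max_{|z|=r} |p(z)| from above; equality holds iff all terms c_k z^k can be made to align in phase at a single z on |z|=r.
Part (b). At z = 3 (real, on the circle |z| = r):
  p(3) = (-2)·3^0 + (0)·3^1 + (0)·3^2 + (-4)·3^3 = -110.
  |p(3)| = 110.
Since all nonzero coefficients share the same sign, |p(3)| = 110 = M_tri(3); the triangle bound is attained at z = 3, so in fact M(r) = 110.

M_tri(3) = 110; |p(3)| = 110; equality at z=3: yes.


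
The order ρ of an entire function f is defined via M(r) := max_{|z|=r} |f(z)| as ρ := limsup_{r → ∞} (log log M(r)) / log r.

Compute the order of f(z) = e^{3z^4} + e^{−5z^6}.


Each summand is entire of order 4 and 6 respectively (as in the single-exponential case). The order of a sum is at most the max of the orders, so ρ ≤ 6. For the lower bound: on |z|=r choose arg z so that -5z^6 is real positive; then |e^{-5z^6}| = e^{5r^6} while |e^{3z^4}| ≤ e^{3r^4} = o(e^{5r^6}). So |f| ≥ e^{5r^6}(1 − o(1)) and ρ ≥ 6. Hence ρ = max(4, 6) = 6.
Therefore ρ = 6.

Order ρ = 6.


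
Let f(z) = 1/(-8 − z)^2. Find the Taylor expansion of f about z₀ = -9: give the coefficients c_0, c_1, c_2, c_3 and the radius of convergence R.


Let w = z − z₀, so z = z₀ + w.
Then -8 − z = -8 − (z₀ + w) = (-8 − z₀) − w = 1 − w.
f(z) = 1/(1 − w)^2 = (1/(1)^2) · (1 − w/(1))^{−2}.
By the binomial series (1−u)^{−2} = Σ_{n≥0} C(n+1, 1) u^n for |u|<1, with u = w/(1):
  c_n = C(n+1, 1) / (1)^(n+2).
  c_0 = 1/(1)^2 = 1.
  c_1 = 2/(1)^3 = 2.
  c_2 = 3/(1)^4 = 3.
  c_3 = 4/(1)^5 = 4.
The series is valid for |w/d| < 1, i.e. |z − z₀| < |d|.
Radius of convergence: R = |-8 − z₀| = |1| = 1 (distance from z₀ to the singularity z = -8).

c_0 = 1, c_1 = 2, c_2 = 3, c_3 = 4; R = 1.


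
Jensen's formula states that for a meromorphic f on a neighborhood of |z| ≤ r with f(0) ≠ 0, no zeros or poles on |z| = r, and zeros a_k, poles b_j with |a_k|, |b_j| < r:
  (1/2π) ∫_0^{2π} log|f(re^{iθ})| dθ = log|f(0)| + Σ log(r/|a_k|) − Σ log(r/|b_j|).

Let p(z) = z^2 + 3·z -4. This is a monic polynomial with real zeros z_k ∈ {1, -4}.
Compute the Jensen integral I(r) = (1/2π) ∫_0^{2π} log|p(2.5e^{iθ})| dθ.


Zeros: -4, 1; r = 2.5.
Inside |z| < r: 1. Outside (|z| ≥ r): -4.
p(0) = -4, so log|p(0)| = log(4) = 1.3863.
Apply Jensen: I(r) = log|p(0)| + Σ_k log(r/|z_k|), summed over zeros inside |z| < r.
  log(r/|z_k|) for z_k = 1: log(2.5/1) = 0.9163
  Outside zeros (-4) contribute nothing to the Jensen sum.
Sum over inside zeros: 0.9163.
I(r) = log|p(0)| + (inside sum) = 1.3863 + 0.9163 = 2.3026.
Note: since some zeros are outside |z| ≤ r, the simplified n·log(r) form does NOT apply — only the inside zeros contribute.

I(r) ≈ 2.3026.


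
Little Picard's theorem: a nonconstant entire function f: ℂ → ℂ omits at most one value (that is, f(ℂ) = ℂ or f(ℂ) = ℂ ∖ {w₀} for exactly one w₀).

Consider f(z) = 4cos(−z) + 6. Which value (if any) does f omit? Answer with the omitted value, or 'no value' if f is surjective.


Little Picard bounds the complement of f(ℂ) to at most one point.
cos is entire and surjective onto ℂ: for every w ∈ ℂ, cos(ζ) = w has a solution ζ ∈ ℂ (e.g., via the complex inverse arccos). With ζ = −z this gives z = ζ/(-1). Then 4·cos(−z) takes every value in 4·ℂ = ℂ, and adding 6 is a bijection of ℂ. So f is surjective and omits no value. (Note: only on the real line is cos bounded by [−1, 1].)

Omitted value: no value.


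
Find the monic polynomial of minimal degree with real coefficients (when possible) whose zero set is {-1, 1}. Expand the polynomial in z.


The polynomial is p(z) = ∏_{α ∈ S} (z − α), where S = {-1, 1}.
Expanding the product yields: p(z) = z^2 -1.
The resulting polynomial has degree 2 and real coefficients as required.

p(z) = z^2 -1.


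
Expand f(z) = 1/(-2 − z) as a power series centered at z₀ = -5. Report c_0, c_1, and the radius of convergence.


Let w = z − z₀, so z = z₀ + w.
Then -2 − z = -2 − (z₀ + w) = (-2 − z₀) − w = 3 − w.
f(z) = 1/(3 − w) = (1/(3)) · 1/(1 − w/(3)) = Σ_{n≥0} w^n / (3)^(n+1).
So c_n = 1/(3)^(n+1):
  c_0 = 1/(3)^1 = 1/3.
  c_1 = 1/(3)^2 = 1/9.
The series is valid for |w/d| < 1, i.e. |z − z₀| < |d|.
Radius of convergence: R = |-2 − z₀| = |3| = 3 (distance from z₀ to the singularity z = -2).

c_0 = 1/3, c_1 = 1/9; R = 3.


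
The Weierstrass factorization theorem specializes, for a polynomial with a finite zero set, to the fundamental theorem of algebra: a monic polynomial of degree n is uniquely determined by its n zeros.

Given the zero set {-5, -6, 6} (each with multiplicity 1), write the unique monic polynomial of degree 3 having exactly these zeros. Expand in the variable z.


The polynomial is p(z) = ∏_{α ∈ S} (z − α), where S = {-5, -6, 6}.
Expanding the product yields: p(z) = z^3 + 5·z^2 -36·z -180.
The resulting polynomial has degree 3 and real coefficients as required.

p(z) = z^3 + 5·z^2 -36·z -180.


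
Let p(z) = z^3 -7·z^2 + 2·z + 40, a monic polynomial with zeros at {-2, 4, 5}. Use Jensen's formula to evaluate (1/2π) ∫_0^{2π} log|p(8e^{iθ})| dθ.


Zeros: -2, 4, 5; r = 8.
Inside |z| < r: -2, 4, 5. Outside (|z| ≥ r): ∅.
p(0) = 40, so log|p(0)| = log(40) = 3.6889.
Apply Jensen: I(r) = log|p(0)| + Σ_k log(r/|z_k|), summed over zeros inside |z| < r.
  log(r/|z_k|) for z_k = -2: log(8/2) = 1.3863
  log(r/|z_k|) for z_k = 4: log(8/4) = 0.6931
  log(r/|z_k|) for z_k = 5: log(8/5) = 0.4700
Sum over inside zeros: 2.5494.
I(r) = log|p(0)| + (inside sum) = 3.6889 + 2.5494 = 6.2383.
Closed form (all zeros inside, monic): I(r) = n·log(r) = 3·log(8) = 6.2383. ✓

I(r) ≈ 6.2383.
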